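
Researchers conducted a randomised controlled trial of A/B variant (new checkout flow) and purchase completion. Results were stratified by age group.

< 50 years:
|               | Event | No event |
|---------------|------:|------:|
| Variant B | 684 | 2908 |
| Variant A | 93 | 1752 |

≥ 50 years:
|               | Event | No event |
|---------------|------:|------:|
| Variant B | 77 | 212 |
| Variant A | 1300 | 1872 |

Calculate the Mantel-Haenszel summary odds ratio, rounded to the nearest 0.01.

OR_MH = Σ(aᵢdᵢ/nᵢ) / Σ(bᵢcᵢ/nᵢ), where nᵢ is the stratum total.
Stratum 1 (< 50 years): n = 5437; a·d/n = 684·1752/5437 = 220.4098; b·c/n = 2908·93/5437 = 49.7414
Stratum 2 (≥ 50 years): n = 3461; a·d/n = 77·1872/3461 = 41.6481; b·c/n = 212·1300/3461 = 79.6302
OR_MH = (220.4098 + 41.6481) / (49.7414 + 79.6302) = 262.0579 / 129.3716 = 2.02562

2.03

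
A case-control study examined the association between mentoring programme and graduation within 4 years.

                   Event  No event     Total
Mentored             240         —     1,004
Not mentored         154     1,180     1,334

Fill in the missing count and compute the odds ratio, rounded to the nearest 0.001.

The missing cell is in the exposed row: 1004 − 240 = 764.
So a = 240, b = 764, c = 154, d = 1180.
OR = (a·d)/(b·c) = (240 × 1180) / (764 × 154) = 283200 / 117656 = 2.40702

2.407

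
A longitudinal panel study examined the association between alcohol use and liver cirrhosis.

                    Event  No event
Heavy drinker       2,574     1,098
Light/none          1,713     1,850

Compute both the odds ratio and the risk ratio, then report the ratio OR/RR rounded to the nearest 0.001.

1.736

Cells: a = 2574, b = 1098, c = 1713, d = 1850.
OR = (2574·1850)/(1098·1713) = 4761900/1880874 = 2.53175
Risk in exposed = 2574/3672 = 0.70098; risk in unexposed = 1713/3563 = 0.48077; RR = 1.45802
OR/RR = 2.53175 / 1.45802 = 1.73643
The outcome is not rare, so the OR lies further from 1 than the RR.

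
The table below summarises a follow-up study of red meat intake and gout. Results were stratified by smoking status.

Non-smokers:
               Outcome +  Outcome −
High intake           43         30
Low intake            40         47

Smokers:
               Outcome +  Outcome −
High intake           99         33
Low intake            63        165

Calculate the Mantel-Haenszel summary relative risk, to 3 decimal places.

RR_MH = Σ(aᵢ·n₀ᵢ/nᵢ) / Σ(cᵢ·n₁ᵢ/nᵢ), with n₁ᵢ = aᵢ+bᵢ (exposed), n₀ᵢ = cᵢ+dᵢ (unexposed), nᵢ = n₁ᵢ+n₀ᵢ.
Stratum 1 (Non-smokers): n₁ = 73, n₀ = 87, n = 160; a·n₀/n = 43·87/160 = 23.3813; c·n₁/n = 40·73/160 = 18.2500
Stratum 2 (Smokers): n₁ = 132, n₀ = 228, n = 360; a·n₀/n = 99·228/360 = 62.7000; c·n₁/n = 63·132/360 = 23.1000
RR_MH = (23.3813 + 62.7000) / (18.2500 + 23.1000) = 86.0813 / 41.3500 = 2.08177

2.082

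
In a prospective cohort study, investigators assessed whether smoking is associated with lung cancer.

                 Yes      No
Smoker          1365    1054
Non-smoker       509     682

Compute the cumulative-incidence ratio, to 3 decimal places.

1.320

Cells: a = 1365, b = 1054, c = 509, d = 682.
Risk in exposed = 1365/2419 = 0.56428; risk in unexposed = 509/1191 = 0.42737.
RR = 0.56428 / 0.42737 = 1.32036
The risk among the exposed is 1.32 times that among the unexposed.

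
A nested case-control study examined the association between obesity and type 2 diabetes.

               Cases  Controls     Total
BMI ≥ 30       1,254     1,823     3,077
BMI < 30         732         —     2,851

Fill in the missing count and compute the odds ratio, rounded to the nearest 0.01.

The missing cell is in the unexposed row: 2851 − 732 = 2119.
So a = 1254, b = 1823, c = 732, d = 2119.
OR = (a·d)/(b·c) = (1254 × 2119) / (1823 × 732) = 2657226 / 1334436 = 1.99127

1.99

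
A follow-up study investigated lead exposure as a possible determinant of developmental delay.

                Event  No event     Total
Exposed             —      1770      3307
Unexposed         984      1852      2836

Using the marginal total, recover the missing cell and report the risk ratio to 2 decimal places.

1.34

The missing cell is in the exposed row: 3307 − 1770 = 1537.
So a = 1537, b = 1770, c = 984, d = 1852.
RR = [a/(a+b)] / [c/(c+d)] = (1537/3307) / (984/2836) = 0.46477/0.34697 = 1.33952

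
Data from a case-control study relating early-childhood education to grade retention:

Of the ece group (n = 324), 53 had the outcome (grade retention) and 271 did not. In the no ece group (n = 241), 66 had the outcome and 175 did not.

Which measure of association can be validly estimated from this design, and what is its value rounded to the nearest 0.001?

From the description: a = 53, b = 271, c = 66, d = 175.
This is a case-control study: participants were sampled on outcome status, so risks in the source population cannot be estimated directly — relative risk is not valid here. The odds ratio is the appropriate measure.
OR = (a·d)/(b·c) = (53 × 175) / (271 × 66) = 9275 / 17886 = 0.51856

0.519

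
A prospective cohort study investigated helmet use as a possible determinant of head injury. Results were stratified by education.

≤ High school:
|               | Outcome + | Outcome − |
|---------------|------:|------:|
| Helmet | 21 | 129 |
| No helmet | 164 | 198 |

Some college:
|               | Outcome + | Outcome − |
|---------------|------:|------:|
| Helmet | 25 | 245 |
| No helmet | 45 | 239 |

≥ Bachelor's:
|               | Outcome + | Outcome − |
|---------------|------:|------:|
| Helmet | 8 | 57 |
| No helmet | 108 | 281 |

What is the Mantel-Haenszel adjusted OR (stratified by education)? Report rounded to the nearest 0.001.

OR_MH = Σ(aᵢdᵢ/nᵢ) / Σ(bᵢcᵢ/nᵢ), where nᵢ is the stratum total.
Stratum 1 (≤ High school): n = 512; a·d/n = 21·198/512 = 8.1211; b·c/n = 129·164/512 = 41.3203
Stratum 2 (Some college): n = 554; a·d/n = 25·239/554 = 10.7852; b·c/n = 245·45/554 = 19.9007
Stratum 3 (≥ Bachelor's): n = 454; a·d/n = 8·281/454 = 4.9515; b·c/n = 57·108/454 = 13.5595
OR_MH = (8.1211 + 10.7852 + 4.9515) / (41.3203 + 19.9007 + 13.5595) = 23.8578 / 74.7805 = 0.31904

0.319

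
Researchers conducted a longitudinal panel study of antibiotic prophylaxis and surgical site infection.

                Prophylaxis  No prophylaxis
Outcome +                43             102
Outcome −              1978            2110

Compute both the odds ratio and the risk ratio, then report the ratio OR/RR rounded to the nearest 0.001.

0.975

Reading the table with exposure as columns: a = 43 (Prophylaxis, case), b = 1978 (Prophylaxis, non-case), c = 102 (No prophylaxis, case), d = 2110.
OR = (43·2110)/(1978·102) = 90730/201756 = 0.44970
Risk in exposed = 43/2021 = 0.02128; risk in unexposed = 102/2212 = 0.04611; RR = 0.46141
OR/RR = 0.44970 / 0.46141 = 0.97462
The outcome is rare in both groups, so OR ≈ RR (ratio near 1).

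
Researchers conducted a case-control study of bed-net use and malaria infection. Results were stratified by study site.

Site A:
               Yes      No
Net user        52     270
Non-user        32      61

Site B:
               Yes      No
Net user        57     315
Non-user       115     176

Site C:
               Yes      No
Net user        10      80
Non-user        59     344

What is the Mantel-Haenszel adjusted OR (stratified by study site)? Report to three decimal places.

0.350

OR_MH = Σ(aᵢdᵢ/nᵢ) / Σ(bᵢcᵢ/nᵢ), where nᵢ is the stratum total.
Stratum 1 (Site A): n = 415; a·d/n = 52·61/415 = 7.6434; b·c/n = 270·32/415 = 20.8193
Stratum 2 (Site B): n = 663; a·d/n = 57·176/663 = 15.1312; b·c/n = 315·115/663 = 54.6380
Stratum 3 (Site C): n = 493; a·d/n = 10·344/493 = 6.9777; b·c/n = 80·59/493 = 9.5740
OR_MH = (7.6434 + 15.1312 + 6.9777) / (20.8193 + 54.6380 + 9.5740) = 29.7523 / 85.0313 = 0.34990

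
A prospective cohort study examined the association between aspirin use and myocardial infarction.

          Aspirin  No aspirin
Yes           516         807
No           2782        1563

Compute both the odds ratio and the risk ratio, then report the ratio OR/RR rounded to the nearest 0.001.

Reading the table with exposure as columns: a = 516 (Aspirin, case), b = 2782 (Aspirin, non-case), c = 807 (No aspirin, case), d = 1563.
OR = (516·1563)/(2782·807) = 806508/2245074 = 0.35923
Risk in exposed = 516/3298 = 0.15646; risk in unexposed = 807/2370 = 0.34051; RR = 0.45949
OR/RR = 0.35923 / 0.45949 = 0.78182
The outcome is not rare, so the OR lies further from 1 than the RR.

0.782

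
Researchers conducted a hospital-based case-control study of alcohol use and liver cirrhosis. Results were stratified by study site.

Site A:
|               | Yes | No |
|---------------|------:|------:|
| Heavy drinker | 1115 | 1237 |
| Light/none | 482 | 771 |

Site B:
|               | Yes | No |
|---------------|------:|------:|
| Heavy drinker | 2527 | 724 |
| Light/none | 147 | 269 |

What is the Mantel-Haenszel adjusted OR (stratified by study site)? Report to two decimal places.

OR_MH = Σ(aᵢdᵢ/nᵢ) / Σ(bᵢcᵢ/nᵢ), where nᵢ is the stratum total.
Stratum 1 (Site A): n = 3605; a·d/n = 1115·771/3605 = 238.4646; b·c/n = 1237·482/3605 = 165.3908
Stratum 2 (Site B): n = 3667; a·d/n = 2527·269/3667 = 185.3731; b·c/n = 724·147/3667 = 29.0232
OR_MH = (238.4646 + 185.3731) / (165.3908 + 29.0232) = 423.8377 / 194.4140 = 2.18008

2.18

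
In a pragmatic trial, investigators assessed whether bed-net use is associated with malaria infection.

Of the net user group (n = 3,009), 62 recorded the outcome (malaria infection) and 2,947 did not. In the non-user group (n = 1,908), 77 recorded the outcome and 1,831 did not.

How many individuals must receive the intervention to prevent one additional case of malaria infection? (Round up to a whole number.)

51

Risk in treated group = 62/3009 = 0.02060; risk in control = 77/1908 = 0.04036.
Absolute risk reduction = 0.04036 − 0.02060 = 0.01975
NNT = 1 / ARR = 1 / 0.01975 = 50.629 → round up → 51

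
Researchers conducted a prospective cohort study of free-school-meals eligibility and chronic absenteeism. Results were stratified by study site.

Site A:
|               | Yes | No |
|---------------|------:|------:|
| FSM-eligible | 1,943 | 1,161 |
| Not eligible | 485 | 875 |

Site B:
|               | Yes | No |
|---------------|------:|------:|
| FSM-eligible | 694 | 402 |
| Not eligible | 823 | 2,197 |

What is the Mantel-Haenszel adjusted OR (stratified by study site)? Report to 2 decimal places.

3.64

OR_MH = Σ(aᵢdᵢ/nᵢ) / Σ(bᵢcᵢ/nᵢ), where nᵢ is the stratum total.
Stratum 1 (Site A): n = 4464; a·d/n = 1943·875/4464 = 380.8524; b·c/n = 1161·485/4464 = 126.1391
Stratum 2 (Site B): n = 4116; a·d/n = 694·2197/4116 = 370.4368; b·c/n = 402·823/4116 = 80.3805
OR_MH = (380.8524 + 370.4368) / (126.1391 + 80.3805) = 751.2892 / 206.5196 = 3.63786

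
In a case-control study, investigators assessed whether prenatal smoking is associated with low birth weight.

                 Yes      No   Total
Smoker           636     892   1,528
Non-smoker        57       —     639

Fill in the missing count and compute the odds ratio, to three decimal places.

The missing cell is in the unexposed row: 639 − 57 = 582.
So a = 636, b = 892, c = 57, d = 582.
OR = (a·d)/(b·c) = (636 × 582) / (892 × 57) = 370152 / 50844 = 7.28015

7.280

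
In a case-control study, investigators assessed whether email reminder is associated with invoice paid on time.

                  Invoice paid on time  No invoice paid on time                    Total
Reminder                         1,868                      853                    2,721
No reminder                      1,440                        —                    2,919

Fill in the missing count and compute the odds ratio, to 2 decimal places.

2.25

The missing cell is in the unexposed row: 2919 − 1440 = 1479.
So a = 1868, b = 853, c = 1440, d = 1479.
OR = (a·d)/(b·c) = (1868 × 1479) / (853 × 1440) = 2762772 / 1228320 = 2.24923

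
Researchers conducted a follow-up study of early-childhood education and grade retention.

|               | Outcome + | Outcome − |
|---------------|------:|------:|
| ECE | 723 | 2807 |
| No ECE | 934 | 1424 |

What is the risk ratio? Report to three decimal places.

Cells: a = 723, b = 2807, c = 934, d = 1424.
Risk in exposed = 723/3530 = 0.20482; risk in unexposed = 934/2358 = 0.39610.
RR = 0.20482 / 0.39610 = 0.51708
The risk is 48% lower among the exposed than among the unexposed.

0.517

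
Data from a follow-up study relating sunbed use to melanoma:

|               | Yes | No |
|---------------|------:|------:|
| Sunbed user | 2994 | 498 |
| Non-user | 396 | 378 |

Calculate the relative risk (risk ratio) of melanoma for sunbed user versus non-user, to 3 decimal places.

1.676

Cells: a = 2994, b = 498, c = 396, d = 378.
Risk in exposed = 2994/3492 = 0.85739; risk in unexposed = 396/774 = 0.51163.
RR = 0.85739 / 0.51163 = 1.67580
The risk among the exposed is 1.68 times that among the unexposed.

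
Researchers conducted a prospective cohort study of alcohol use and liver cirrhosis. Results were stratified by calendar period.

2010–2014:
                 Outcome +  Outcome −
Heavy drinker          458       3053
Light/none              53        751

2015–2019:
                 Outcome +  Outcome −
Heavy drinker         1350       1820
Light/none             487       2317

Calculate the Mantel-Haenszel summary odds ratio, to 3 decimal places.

3.246

OR_MH = Σ(aᵢdᵢ/nᵢ) / Σ(bᵢcᵢ/nᵢ), where nᵢ is the stratum total.
Stratum 1 (2010–2014): n = 4315; a·d/n = 458·751/4315 = 79.7122; b·c/n = 3053·53/4315 = 37.4992
Stratum 2 (2015–2019): n = 5974; a·d/n = 1350·2317/5974 = 523.5939; b·c/n = 1820·487/5974 = 148.3663
OR_MH = (79.7122 + 523.5939) / (37.4992 + 148.3663) = 603.3061 / 185.8654 = 3.24593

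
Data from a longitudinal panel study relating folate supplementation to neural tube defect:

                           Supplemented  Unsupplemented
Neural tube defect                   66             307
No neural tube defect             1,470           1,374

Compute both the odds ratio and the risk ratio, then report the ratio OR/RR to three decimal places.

0.854

Reading the table with exposure as columns: a = 66 (Supplemented, case), b = 1470 (Supplemented, non-case), c = 307 (Unsupplemented, case), d = 1374.
OR = (66·1374)/(1470·307) = 90684/451290 = 0.20094
Risk in exposed = 66/1536 = 0.04297; risk in unexposed = 307/1681 = 0.18263; RR = 0.23528
OR/RR = 0.20094 / 0.23528 = 0.85407
The outcome is not rare, so the OR lies further from 1 than the RR.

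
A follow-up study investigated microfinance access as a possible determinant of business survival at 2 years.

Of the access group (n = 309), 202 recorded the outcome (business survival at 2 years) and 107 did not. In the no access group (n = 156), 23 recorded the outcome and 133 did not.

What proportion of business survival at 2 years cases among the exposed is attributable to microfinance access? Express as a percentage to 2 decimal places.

From the description: a = 202, b = 107, c = 23, d = 133.
Risk in exposed = 202/309 = 0.65372; risk in unexposed = 23/156 = 0.14744.
RR = 0.65372/0.14744 = 4.43394
AR% = (RR − 1)/RR × 100 = (4.43394 − 1)/4.43394 × 100 = 77.4467%

77.45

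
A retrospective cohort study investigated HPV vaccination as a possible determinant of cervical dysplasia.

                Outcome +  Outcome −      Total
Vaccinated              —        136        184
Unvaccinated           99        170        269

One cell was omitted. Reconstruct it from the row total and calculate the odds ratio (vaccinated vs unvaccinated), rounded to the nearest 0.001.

0.606

The missing cell is in the exposed row: 184 − 136 = 48.
So a = 48, b = 136, c = 99, d = 170.
OR = (a·d)/(b·c) = (48 × 170) / (136 × 99) = 8160 / 13464 = 0.60606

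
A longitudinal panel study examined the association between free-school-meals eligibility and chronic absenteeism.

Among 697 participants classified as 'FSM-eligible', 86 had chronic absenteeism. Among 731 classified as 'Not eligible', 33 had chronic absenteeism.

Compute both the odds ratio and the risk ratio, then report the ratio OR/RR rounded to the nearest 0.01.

1.09

From the description: a = 86, b = 611, c = 33, d = 698.
OR = (86·698)/(611·33) = 60028/20163 = 2.97714
Risk in exposed = 86/697 = 0.12339; risk in unexposed = 33/731 = 0.04514; RR = 2.73319
OR/RR = 2.97714 / 2.73319 = 1.08926
The outcome is not rare, so the OR lies further from 1 than the RR.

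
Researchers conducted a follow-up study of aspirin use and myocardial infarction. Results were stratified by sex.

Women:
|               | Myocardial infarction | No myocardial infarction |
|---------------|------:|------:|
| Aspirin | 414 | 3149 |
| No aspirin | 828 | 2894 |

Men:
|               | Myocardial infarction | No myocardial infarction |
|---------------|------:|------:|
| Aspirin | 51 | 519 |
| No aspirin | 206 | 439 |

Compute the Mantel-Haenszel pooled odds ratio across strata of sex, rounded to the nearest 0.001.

0.410

OR_MH = Σ(aᵢdᵢ/nᵢ) / Σ(bᵢcᵢ/nᵢ), where nᵢ is the stratum total.
Stratum 1 (Women): n = 7285; a·d/n = 414·2894/7285 = 164.4634; b·c/n = 3149·828/7285 = 357.9097
Stratum 2 (Men): n = 1215; a·d/n = 51·439/1215 = 18.4272; b·c/n = 519·206/1215 = 87.9951
OR_MH = (164.4634 + 18.4272) / (357.9097 + 87.9951) = 182.8906 / 445.9047 = 0.41016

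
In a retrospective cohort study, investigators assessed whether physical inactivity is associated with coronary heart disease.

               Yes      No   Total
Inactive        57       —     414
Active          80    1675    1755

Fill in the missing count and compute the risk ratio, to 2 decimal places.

The missing cell is in the exposed row: 414 − 57 = 357.
So a = 57, b = 357, c = 80, d = 1675.
RR = [a/(a+b)] / [c/(c+d)] = (57/414) / (80/1755) = 0.13768/0.04558 = 3.02038

3.02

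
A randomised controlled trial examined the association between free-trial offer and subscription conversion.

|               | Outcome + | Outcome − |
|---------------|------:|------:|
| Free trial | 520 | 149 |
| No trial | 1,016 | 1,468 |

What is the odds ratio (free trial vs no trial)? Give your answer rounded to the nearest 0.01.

Cells: a = 520, b = 149, c = 1016, d = 1468.
OR = (a·d)/(b·c) = (520 × 1468) / (149 × 1016) = 763360 / 151384 = 5.04254
The odds of subscription conversion are about 5.04 times as high in the free trial group.

5.04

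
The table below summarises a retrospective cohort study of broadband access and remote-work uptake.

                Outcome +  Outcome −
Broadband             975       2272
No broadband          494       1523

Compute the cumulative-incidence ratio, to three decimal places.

1.226

Cells: a = 975, b = 2272, c = 494, d = 1523.
Risk in exposed = 975/3247 = 0.30028; risk in unexposed = 494/2017 = 0.24492.
RR = 0.30028 / 0.24492 = 1.22603
The risk among the exposed is 1.23 times that among the unexposed.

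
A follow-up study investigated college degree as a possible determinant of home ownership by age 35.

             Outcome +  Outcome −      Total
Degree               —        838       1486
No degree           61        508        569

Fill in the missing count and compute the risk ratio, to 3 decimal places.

4.068

The missing cell is in the exposed row: 1486 − 838 = 648.
So a = 648, b = 838, c = 61, d = 508.
RR = [a/(a+b)] / [c/(c+d)] = (648/1486) / (61/569) = 0.43607/0.10721 = 4.06760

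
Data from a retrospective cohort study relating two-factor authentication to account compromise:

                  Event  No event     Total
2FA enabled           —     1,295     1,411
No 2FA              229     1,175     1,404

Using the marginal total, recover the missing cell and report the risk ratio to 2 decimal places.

0.50

The missing cell is in the exposed row: 1411 − 1295 = 116.
So a = 116, b = 1295, c = 229, d = 1175.
RR = [a/(a+b)] / [c/(c+d)] = (116/1411) / (229/1404) = 0.08221/0.16311 = 0.50404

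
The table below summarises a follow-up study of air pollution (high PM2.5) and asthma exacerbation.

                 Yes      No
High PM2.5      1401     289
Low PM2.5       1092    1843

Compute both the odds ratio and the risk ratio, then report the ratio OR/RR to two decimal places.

3.67

Cells: a = 1401, b = 289, c = 1092, d = 1843.
OR = (1401·1843)/(289·1092) = 2582043/315588 = 8.18169
Risk in exposed = 1401/1690 = 0.82899; risk in unexposed = 1092/2935 = 0.37206; RR = 2.22811
OR/RR = 8.18169 / 2.22811 = 3.67203
The outcome is not rare, so the OR lies further from 1 than the RR.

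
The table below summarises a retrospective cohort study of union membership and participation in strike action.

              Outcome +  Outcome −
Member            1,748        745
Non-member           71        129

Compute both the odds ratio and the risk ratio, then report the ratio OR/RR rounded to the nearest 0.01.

Cells: a = 1748, b = 745, c = 71, d = 129.
OR = (1748·129)/(745·71) = 225492/52895 = 4.26301
Risk in exposed = 1748/2493 = 0.70116; risk in unexposed = 71/200 = 0.35500; RR = 1.97511
OR/RR = 4.26301 / 1.97511 = 2.15837
The outcome is not rare, so the OR lies further from 1 than the RR.

2.16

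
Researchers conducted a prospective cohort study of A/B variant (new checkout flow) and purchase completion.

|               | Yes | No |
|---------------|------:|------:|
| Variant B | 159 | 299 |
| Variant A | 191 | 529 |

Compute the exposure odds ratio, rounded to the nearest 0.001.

Cells: a = 159, b = 299, c = 191, d = 529.
OR = (a·d)/(b·c) = (159 × 529) / (299 × 191) = 84111 / 57109 = 1.47282
The odds of purchase completion are about 1.47 times as high in the variant b group.

1.473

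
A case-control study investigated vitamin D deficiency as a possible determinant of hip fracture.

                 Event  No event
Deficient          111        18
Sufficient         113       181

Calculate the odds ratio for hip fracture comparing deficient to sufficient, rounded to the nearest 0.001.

9.878

Cells: a = 111, b = 18, c = 113, d = 181.
OR = (a·d)/(b·c) = (111 × 181) / (18 × 113) = 20091 / 2034 = 9.87758
The odds of hip fracture are about 9.88 times as high in the deficient group.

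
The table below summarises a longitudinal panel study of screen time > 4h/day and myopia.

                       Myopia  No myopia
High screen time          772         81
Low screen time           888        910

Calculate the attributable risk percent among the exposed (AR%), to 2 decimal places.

45.43

Cells: a = 772, b = 81, c = 888, d = 910.
Risk in exposed = 772/853 = 0.90504; risk in unexposed = 888/1798 = 0.49388.
RR = 0.90504/0.49388 = 1.83250
AR% = (RR − 1)/RR × 100 = (1.83250 − 1)/1.83250 × 100 = 45.4299%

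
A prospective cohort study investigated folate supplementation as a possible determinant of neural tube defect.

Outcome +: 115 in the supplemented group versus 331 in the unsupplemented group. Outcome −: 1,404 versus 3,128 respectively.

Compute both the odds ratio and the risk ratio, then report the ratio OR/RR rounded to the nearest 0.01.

0.98

From the description: a = 115, b = 1404, c = 331, d = 3128.
OR = (115·3128)/(1404·331) = 359720/464724 = 0.77405
Risk in exposed = 115/1519 = 0.07571; risk in unexposed = 331/3459 = 0.09569; RR = 0.79116
OR/RR = 0.77405 / 0.79116 = 0.97838
The outcome is rare in both groups, so OR ≈ RR (ratio near 1).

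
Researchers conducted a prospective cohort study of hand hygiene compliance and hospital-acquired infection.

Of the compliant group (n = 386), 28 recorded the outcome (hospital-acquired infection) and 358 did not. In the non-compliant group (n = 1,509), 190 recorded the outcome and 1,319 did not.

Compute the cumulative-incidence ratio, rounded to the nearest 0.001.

From the description: a = 28, b = 358, c = 190, d = 1319.
Risk in exposed = 28/386 = 0.07254; risk in unexposed = 190/1509 = 0.12591.
RR = 0.07254 / 0.12591 = 0.57611
The risk is 42% lower among the exposed than among the unexposed.

0.576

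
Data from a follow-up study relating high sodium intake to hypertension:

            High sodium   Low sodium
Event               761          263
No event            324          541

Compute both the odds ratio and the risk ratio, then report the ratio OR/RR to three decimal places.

2.253

Reading the table with exposure as columns: a = 761 (High sodium, case), b = 324 (High sodium, non-case), c = 263 (Low sodium, case), d = 541.
OR = (761·541)/(324·263) = 411701/85212 = 4.83149
Risk in exposed = 761/1085 = 0.70138; risk in unexposed = 263/804 = 0.32711; RR = 2.14415
OR/RR = 4.83149 / 2.14415 = 2.25334
The outcome is not rare, so the OR lies further from 1 than the RR.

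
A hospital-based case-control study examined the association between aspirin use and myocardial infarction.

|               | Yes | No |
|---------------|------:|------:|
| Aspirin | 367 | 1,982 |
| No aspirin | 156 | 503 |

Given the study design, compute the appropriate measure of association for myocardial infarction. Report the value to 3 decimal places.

0.597

Cells: a = 367, b = 1982, c = 156, d = 503.
This is a hospital-based case-control study: participants were sampled on outcome status, so risks in the source population cannot be estimated directly — relative risk is not valid here. The odds ratio is the appropriate measure.
OR = (a·d)/(b·c) = (367 × 503) / (1982 × 156) = 184601 / 309192 = 0.59704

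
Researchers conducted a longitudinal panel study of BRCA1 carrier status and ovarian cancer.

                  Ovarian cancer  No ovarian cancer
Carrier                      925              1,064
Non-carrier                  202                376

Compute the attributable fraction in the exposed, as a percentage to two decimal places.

24.85

Cells: a = 925, b = 1064, c = 202, d = 376.
Risk in exposed = 925/1989 = 0.46506; risk in unexposed = 202/578 = 0.34948.
RR = 0.46506/0.34948 = 1.33071
AR% = (RR − 1)/RR × 100 = (1.33071 − 1)/1.33071 × 100 = 24.8521%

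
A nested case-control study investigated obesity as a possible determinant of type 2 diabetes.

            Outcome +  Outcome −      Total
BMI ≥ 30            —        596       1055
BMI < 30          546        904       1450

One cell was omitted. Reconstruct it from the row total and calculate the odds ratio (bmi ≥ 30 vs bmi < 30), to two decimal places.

1.28

The missing cell is in the exposed row: 1055 − 596 = 459.
So a = 459, b = 596, c = 546, d = 904.
OR = (a·d)/(b·c) = (459 × 904) / (596 × 546) = 414936 / 325416 = 1.27509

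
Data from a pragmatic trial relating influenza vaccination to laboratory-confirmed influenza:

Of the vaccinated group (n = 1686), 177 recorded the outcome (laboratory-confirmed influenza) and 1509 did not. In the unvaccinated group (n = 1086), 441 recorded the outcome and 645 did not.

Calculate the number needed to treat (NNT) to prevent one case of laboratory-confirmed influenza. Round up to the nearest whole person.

4

Risk in treated group = 177/1686 = 0.10498; risk in control = 441/1086 = 0.40608.
Absolute risk reduction = 0.40608 − 0.10498 = 0.30110
NNT = 1 / ARR = 1 / 0.30110 = 3.321 → round up → 4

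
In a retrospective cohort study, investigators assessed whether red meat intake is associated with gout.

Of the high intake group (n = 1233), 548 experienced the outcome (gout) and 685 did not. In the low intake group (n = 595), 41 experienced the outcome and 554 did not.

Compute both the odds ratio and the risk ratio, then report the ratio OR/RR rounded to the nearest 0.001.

From the description: a = 548, b = 685, c = 41, d = 554.
OR = (548·554)/(685·41) = 303592/28085 = 10.80976
Risk in exposed = 548/1233 = 0.44444; risk in unexposed = 41/595 = 0.06891; RR = 6.44986
OR/RR = 10.80976 / 6.44986 = 1.67597
The outcome is not rare, so the OR lies further from 1 than the RR.

1.676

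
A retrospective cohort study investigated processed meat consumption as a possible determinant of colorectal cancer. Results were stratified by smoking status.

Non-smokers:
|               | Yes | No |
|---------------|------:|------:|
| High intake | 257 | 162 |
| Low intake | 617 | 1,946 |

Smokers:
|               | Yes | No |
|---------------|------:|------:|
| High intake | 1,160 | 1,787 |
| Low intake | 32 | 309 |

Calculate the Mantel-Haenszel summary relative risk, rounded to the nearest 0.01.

2.96

RR_MH = Σ(aᵢ·n₀ᵢ/nᵢ) / Σ(cᵢ·n₁ᵢ/nᵢ), with n₁ᵢ = aᵢ+bᵢ (exposed), n₀ᵢ = cᵢ+dᵢ (unexposed), nᵢ = n₁ᵢ+n₀ᵢ.
Stratum 1 (Non-smokers): n₁ = 419, n₀ = 2563, n = 2982; a·n₀/n = 257·2563/2982 = 220.8890; c·n₁/n = 617·419/2982 = 86.6945
Stratum 2 (Smokers): n₁ = 2947, n₀ = 341, n = 3288; a·n₀/n = 1160·341/3288 = 120.3041; c·n₁/n = 32·2947/3288 = 28.6813
RR_MH = (220.8890 + 120.3041) / (86.6945 + 28.6813) = 341.1931 / 115.3758 = 2.95723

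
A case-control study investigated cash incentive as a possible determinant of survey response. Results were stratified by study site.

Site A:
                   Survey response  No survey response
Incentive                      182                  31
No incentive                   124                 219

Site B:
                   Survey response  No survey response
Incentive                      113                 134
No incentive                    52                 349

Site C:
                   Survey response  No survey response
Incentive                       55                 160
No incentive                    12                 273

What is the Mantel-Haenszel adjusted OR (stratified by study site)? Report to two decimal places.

7.56

OR_MH = Σ(aᵢdᵢ/nᵢ) / Σ(bᵢcᵢ/nᵢ), where nᵢ is the stratum total.
Stratum 1 (Site A): n = 556; a·d/n = 182·219/556 = 71.6871; b·c/n = 31·124/556 = 6.9137
Stratum 2 (Site B): n = 648; a·d/n = 113·349/648 = 60.8596; b·c/n = 134·52/648 = 10.7531
Stratum 3 (Site C): n = 500; a·d/n = 55·273/500 = 30.0300; b·c/n = 160·12/500 = 3.8400
OR_MH = (71.6871 + 60.8596 + 30.0300) / (6.9137 + 10.7531 + 3.8400) = 162.5766 / 21.5068 = 7.55933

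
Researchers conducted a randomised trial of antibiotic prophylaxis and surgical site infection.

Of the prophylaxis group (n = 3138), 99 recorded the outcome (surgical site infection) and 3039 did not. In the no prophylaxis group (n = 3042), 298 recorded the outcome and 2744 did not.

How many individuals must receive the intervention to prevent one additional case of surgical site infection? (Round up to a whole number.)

16

Risk in treated group = 99/3138 = 0.03155; risk in control = 298/3042 = 0.09796.
Absolute risk reduction = 0.09796 − 0.03155 = 0.06641
NNT = 1 / ARR = 1 / 0.06641 = 15.057 → round up → 16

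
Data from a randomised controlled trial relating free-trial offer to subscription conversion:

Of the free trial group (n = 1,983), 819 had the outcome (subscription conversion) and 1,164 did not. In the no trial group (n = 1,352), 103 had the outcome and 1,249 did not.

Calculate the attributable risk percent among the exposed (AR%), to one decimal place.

81.6

From the description: a = 819, b = 1164, c = 103, d = 1249.
Risk in exposed = 819/1983 = 0.41301; risk in unexposed = 103/1352 = 0.07618.
RR = 0.41301/0.07618 = 5.42127
AR% = (RR − 1)/RR × 100 = (5.42127 − 1)/5.42127 × 100 = 81.5541%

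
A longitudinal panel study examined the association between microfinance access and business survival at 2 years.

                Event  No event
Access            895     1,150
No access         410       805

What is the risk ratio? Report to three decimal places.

1.297

Cells: a = 895, b = 1150, c = 410, d = 805.
Risk in exposed = 895/2045 = 0.43765; risk in unexposed = 410/1215 = 0.33745.
RR = 0.43765 / 0.33745 = 1.29695
The risk among the exposed is 1.30 times that among the unexposed.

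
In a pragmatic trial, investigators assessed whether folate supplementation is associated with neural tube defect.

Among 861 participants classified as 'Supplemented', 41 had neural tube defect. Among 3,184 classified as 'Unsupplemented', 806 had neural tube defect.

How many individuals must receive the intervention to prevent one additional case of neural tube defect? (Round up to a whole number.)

5

Risk in treated group = 41/861 = 0.04762; risk in control = 806/3184 = 0.25314.
Absolute risk reduction = 0.25314 − 0.04762 = 0.20552
NNT = 1 / ARR = 1 / 0.20552 = 4.866 → round up → 5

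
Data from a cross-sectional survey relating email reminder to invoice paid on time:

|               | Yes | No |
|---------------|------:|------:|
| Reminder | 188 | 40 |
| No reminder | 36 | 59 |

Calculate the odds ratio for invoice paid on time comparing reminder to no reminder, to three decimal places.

Cells: a = 188, b = 40, c = 36, d = 59.
OR = (a·d)/(b·c) = (188 × 59) / (40 × 36) = 11092 / 1440 = 7.70278
The odds of invoice paid on time are about 7.70 times as high in the reminder group.

7.703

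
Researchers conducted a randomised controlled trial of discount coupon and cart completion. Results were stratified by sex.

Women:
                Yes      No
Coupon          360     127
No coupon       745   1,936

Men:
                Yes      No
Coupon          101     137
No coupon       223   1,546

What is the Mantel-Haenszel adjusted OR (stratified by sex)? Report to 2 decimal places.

6.60

OR_MH = Σ(aᵢdᵢ/nᵢ) / Σ(bᵢcᵢ/nᵢ), where nᵢ is the stratum total.
Stratum 1 (Women): n = 3168; a·d/n = 360·1936/3168 = 220.0000; b·c/n = 127·745/3168 = 29.8658
Stratum 2 (Men): n = 2007; a·d/n = 101·1546/2007 = 77.8007; b·c/n = 137·223/2007 = 15.2222
OR_MH = (220.0000 + 77.8007) / (29.8658 + 15.2222) = 297.8007 / 45.0881 = 6.60487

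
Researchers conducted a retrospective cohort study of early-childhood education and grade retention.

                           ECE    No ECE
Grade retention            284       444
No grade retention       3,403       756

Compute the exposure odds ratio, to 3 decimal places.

Reading the table with exposure as columns: a = 284 (ECE, case), b = 3403 (ECE, non-case), c = 444 (No ECE, case), d = 756.
OR = (a·d)/(b·c) = (284 × 756) / (3403 × 444) = 214704 / 1510932 = 0.14210
Exposure is associated with lower odds of grade retention (OR = 0.14 < 1).

0.142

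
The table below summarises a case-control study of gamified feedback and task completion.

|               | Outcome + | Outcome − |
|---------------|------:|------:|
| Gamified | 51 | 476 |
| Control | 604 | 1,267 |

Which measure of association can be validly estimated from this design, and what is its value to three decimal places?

Cells: a = 51, b = 476, c = 604, d = 1267.
This is a case-control study: participants were sampled on outcome status, so risks in the source population cannot be estimated directly — relative risk is not valid here. The odds ratio is the appropriate measure.
OR = (a·d)/(b·c) = (51 × 1267) / (476 × 604) = 64617 / 287504 = 0.22475

0.225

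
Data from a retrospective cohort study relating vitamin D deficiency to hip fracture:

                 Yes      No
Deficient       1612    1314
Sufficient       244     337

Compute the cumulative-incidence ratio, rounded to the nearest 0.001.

1.312

Cells: a = 1612, b = 1314, c = 244, d = 337.
Risk in exposed = 1612/2926 = 0.55092; risk in unexposed = 244/581 = 0.41997.
RR = 0.55092 / 0.41997 = 1.31183
The risk among the exposed is 1.31 times that among the unexposed.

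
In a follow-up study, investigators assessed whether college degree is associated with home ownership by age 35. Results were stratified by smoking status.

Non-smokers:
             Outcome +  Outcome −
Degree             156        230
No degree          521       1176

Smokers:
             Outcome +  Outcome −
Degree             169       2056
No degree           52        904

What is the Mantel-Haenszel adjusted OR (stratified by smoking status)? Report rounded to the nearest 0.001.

1.493

OR_MH = Σ(aᵢdᵢ/nᵢ) / Σ(bᵢcᵢ/nᵢ), where nᵢ is the stratum total.
Stratum 1 (Non-smokers): n = 2083; a·d/n = 156·1176/2083 = 88.0730; b·c/n = 230·521/2083 = 57.5276
Stratum 2 (Smokers): n = 3181; a·d/n = 169·904/3181 = 48.0277; b·c/n = 2056·52/3181 = 33.6096
OR_MH = (88.0730 + 48.0277) / (57.5276 + 33.6096) = 136.1006 / 91.1372 = 1.49336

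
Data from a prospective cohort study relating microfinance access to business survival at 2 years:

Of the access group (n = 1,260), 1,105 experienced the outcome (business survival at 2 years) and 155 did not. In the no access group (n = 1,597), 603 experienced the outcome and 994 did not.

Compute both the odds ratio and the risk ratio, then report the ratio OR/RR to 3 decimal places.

5.060

From the description: a = 1105, b = 155, c = 603, d = 994.
OR = (1105·994)/(155·603) = 1098370/93465 = 11.75167
Risk in exposed = 1105/1260 = 0.87698; risk in unexposed = 603/1597 = 0.37758; RR = 2.32263
OR/RR = 11.75167 / 2.32263 = 5.05965
The outcome is not rare, so the OR lies further from 1 than the RR.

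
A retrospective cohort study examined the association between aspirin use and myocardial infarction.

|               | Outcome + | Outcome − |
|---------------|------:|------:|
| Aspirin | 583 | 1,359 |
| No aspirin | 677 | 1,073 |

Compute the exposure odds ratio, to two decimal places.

Cells: a = 583, b = 1359, c = 677, d = 1073.
OR = (a·d)/(b·c) = (583 × 1073) / (1359 × 677) = 625559 / 920043 = 0.67992
Exposure is associated with lower odds of myocardial infarction (OR = 0.68 < 1).

0.68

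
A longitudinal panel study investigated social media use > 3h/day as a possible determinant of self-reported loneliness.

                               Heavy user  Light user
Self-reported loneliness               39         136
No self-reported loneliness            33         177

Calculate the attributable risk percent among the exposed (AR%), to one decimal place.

19.8

Reading the table with exposure as columns: a = 39 (Heavy user, case), b = 33 (Heavy user, non-case), c = 136 (Light user, case), d = 177.
Risk in exposed = 39/72 = 0.54167; risk in unexposed = 136/313 = 0.43450.
RR = 0.54167/0.43450 = 1.24663
AR% = (RR − 1)/RR × 100 = (1.24663 − 1)/1.24663 × 100 = 19.7837%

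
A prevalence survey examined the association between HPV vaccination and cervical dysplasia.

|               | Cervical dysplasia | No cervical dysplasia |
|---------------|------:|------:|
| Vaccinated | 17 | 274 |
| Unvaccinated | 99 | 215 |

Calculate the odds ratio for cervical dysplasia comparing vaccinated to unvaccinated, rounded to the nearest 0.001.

0.135

Cells: a = 17, b = 274, c = 99, d = 215.
OR = (a·d)/(b·c) = (17 × 215) / (274 × 99) = 3655 / 27126 = 0.13474
Exposure is associated with lower odds of cervical dysplasia (OR = 0.13 < 1).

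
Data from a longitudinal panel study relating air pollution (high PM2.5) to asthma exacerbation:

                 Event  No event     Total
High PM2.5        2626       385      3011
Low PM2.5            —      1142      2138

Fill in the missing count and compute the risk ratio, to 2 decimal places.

1.87

The missing cell is in the unexposed row: 2138 − 1142 = 996.
So a = 2626, b = 385, c = 996, d = 1142.
RR = [a/(a+b)] / [c/(c+d)] = (2626/3011) / (996/2138) = 0.87214/0.46586 = 1.87211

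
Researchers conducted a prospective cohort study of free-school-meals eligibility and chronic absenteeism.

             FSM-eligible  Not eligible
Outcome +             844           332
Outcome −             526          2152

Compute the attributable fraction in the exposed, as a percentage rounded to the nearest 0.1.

78.3

Reading the table with exposure as columns: a = 844 (FSM-eligible, case), b = 526 (FSM-eligible, non-case), c = 332 (Not eligible, case), d = 2152.
Risk in exposed = 844/1370 = 0.61606; risk in unexposed = 332/2484 = 0.13366.
RR = 0.61606/0.13366 = 4.60930
AR% = (RR − 1)/RR × 100 = (4.60930 − 1)/4.60930 × 100 = 78.3048%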